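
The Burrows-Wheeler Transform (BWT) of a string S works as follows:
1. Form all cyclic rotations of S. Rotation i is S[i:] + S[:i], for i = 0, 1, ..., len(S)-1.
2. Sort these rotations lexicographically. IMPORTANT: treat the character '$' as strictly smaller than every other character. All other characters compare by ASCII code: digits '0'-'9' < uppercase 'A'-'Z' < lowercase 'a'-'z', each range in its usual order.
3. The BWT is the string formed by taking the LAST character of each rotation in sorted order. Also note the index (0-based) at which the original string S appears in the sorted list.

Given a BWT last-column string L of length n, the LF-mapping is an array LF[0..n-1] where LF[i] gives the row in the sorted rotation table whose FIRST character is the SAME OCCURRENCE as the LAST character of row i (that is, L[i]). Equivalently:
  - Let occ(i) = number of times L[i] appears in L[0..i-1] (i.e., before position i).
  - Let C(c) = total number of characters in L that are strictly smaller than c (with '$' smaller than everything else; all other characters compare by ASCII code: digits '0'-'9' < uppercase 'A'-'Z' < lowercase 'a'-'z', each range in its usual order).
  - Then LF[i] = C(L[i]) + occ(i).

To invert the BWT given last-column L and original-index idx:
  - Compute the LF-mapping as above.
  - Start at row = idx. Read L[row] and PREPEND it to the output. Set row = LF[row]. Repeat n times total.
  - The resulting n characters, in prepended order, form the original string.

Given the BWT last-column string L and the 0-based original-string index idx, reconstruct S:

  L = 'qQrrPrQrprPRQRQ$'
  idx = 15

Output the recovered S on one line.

Answer: rpRrQrQPQQrRrPq$

Derivation:
LF mapping: 10 3 11 12 1 13 4 14 9 15 2 7 5 8 6 0
Walk LF starting at row 15, prepending L[row]:
  step 1: row=15, L[15]='$', prepend. Next row=LF[15]=0
  step 2: row=0, L[0]='q', prepend. Next row=LF[0]=10
  step 3: row=10, L[10]='P', prepend. Next row=LF[10]=2
  step 4: row=2, L[2]='r', prepend. Next row=LF[2]=11
  step 5: row=11, L[11]='R', prepend. Next row=LF[11]=7
  step 6: row=7, L[7]='r', prepend. Next row=LF[7]=14
  step 7: row=14, L[14]='Q', prepend. Next row=LF[14]=6
  step 8: row=6, L[6]='Q', prepend. Next row=LF[6]=4
  step 9: row=4, L[4]='P', prepend. Next row=LF[4]=1
  step 10: row=1, L[1]='Q', prepend. Next row=LF[1]=3
  step 11: row=3, L[3]='r', prepend. Next row=LF[3]=12
  step 12: row=12, L[12]='Q', prepend. Next row=LF[12]=5
  step 13: row=5, L[5]='r', prepend. Next row=LF[5]=13
  step 14: row=13, L[13]='R', prepend. Next row=LF[13]=8
  step 15: row=8, L[8]='p', prepend. Next row=LF[8]=9
  step 16: row=9, L[9]='r', prepend. Next row=LF[9]=15
Reversed output: rpRrQrQPQQrRrPq$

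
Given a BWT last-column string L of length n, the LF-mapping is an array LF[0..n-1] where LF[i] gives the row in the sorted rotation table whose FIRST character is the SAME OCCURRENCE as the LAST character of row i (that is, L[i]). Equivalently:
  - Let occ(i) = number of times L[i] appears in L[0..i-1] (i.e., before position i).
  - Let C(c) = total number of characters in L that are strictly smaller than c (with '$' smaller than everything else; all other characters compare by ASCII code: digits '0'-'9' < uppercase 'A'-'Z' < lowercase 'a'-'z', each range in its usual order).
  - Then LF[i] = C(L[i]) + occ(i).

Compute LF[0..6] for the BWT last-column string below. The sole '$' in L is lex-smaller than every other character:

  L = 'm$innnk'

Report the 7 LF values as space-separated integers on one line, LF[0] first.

Char counts: '$':1, 'i':1, 'k':1, 'm':1, 'n':3
C (first-col start): C('$')=0, C('i')=1, C('k')=2, C('m')=3, C('n')=4
L[0]='m': occ=0, LF[0]=C('m')+0=3+0=3
L[1]='$': occ=0, LF[1]=C('$')+0=0+0=0
L[2]='i': occ=0, LF[2]=C('i')+0=1+0=1
L[3]='n': occ=0, LF[3]=C('n')+0=4+0=4
L[4]='n': occ=1, LF[4]=C('n')+1=4+1=5
L[5]='n': occ=2, LF[5]=C('n')+2=4+2=6
L[6]='k': occ=0, LF[6]=C('k')+0=2+0=2

Answer: 3 0 1 4 5 6 2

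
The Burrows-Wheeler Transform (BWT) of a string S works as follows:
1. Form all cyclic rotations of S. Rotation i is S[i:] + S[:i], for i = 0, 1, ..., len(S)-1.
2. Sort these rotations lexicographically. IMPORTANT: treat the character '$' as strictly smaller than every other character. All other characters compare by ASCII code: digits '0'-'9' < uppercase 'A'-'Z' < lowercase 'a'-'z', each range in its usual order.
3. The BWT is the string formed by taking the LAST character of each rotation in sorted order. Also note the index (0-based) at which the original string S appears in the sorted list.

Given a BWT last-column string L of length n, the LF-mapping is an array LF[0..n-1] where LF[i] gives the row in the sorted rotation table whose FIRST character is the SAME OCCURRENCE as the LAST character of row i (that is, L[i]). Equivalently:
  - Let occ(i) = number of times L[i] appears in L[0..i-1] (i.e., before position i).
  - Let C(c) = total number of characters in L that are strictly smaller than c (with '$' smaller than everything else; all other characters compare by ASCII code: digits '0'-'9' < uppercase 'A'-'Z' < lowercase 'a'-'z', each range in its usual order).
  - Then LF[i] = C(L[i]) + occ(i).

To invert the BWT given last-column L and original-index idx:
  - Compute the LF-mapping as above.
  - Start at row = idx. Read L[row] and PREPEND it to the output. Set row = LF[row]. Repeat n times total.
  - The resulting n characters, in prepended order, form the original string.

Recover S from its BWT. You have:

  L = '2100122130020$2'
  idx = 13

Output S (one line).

LF mapping: 9 6 1 2 7 10 11 8 14 3 4 12 5 0 13
Walk LF starting at row 13, prepending L[row]:
  step 1: row=13, L[13]='$', prepend. Next row=LF[13]=0
  step 2: row=0, L[0]='2', prepend. Next row=LF[0]=9
  step 3: row=9, L[9]='0', prepend. Next row=LF[9]=3
  step 4: row=3, L[3]='0', prepend. Next row=LF[3]=2
  step 5: row=2, L[2]='0', prepend. Next row=LF[2]=1
  step 6: row=1, L[1]='1', prepend. Next row=LF[1]=6
  step 7: row=6, L[6]='2', prepend. Next row=LF[6]=11
  step 8: row=11, L[11]='2', prepend. Next row=LF[11]=12
  step 9: row=12, L[12]='0', prepend. Next row=LF[12]=5
  step 10: row=5, L[5]='2', prepend. Next row=LF[5]=10
  step 11: row=10, L[10]='0', prepend. Next row=LF[10]=4
  step 12: row=4, L[4]='1', prepend. Next row=LF[4]=7
  step 13: row=7, L[7]='1', prepend. Next row=LF[7]=8
  step 14: row=8, L[8]='3', prepend. Next row=LF[8]=14
  step 15: row=14, L[14]='2', prepend. Next row=LF[14]=13
Reversed output: 23110202210002$

Answer: 23110202210002$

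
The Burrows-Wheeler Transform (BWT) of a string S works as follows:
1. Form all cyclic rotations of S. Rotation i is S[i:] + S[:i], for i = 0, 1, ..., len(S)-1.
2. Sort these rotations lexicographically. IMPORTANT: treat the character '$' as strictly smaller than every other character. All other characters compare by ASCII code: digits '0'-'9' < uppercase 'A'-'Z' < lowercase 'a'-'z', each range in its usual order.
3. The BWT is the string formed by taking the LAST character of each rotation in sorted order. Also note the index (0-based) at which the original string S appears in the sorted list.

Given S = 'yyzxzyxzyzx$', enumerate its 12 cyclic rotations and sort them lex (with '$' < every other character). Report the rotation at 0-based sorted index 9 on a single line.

All 12 rotations (rotation i = S[i:]+S[:i]):
  rot[0] = yyzxzyxzyzx$
  rot[1] = yzxzyxzyzx$y
  rot[2] = zxzyxzyzx$yy
  rot[3] = xzyxzyzx$yyz
  rot[4] = zyxzyzx$yyzx
  rot[5] = yxzyzx$yyzxz
  rot[6] = xzyzx$yyzxzy
  rot[7] = zyzx$yyzxzyx
  rot[8] = yzx$yyzxzyxz
  rot[9] = zx$yyzxzyxzy
  rot[10] = x$yyzxzyxzyz
  rot[11] = $yyzxzyxzyzx
Sorted (with $ < everything):
  sorted[0] = $yyzxzyxzyzx
  sorted[1] = x$yyzxzyxzyz
  sorted[2] = xzyxzyzx$yyz
  sorted[3] = xzyzx$yyzxzy
  sorted[4] = yxzyzx$yyzxz
  sorted[5] = yyzxzyxzyzx$
  sorted[6] = yzx$yyzxzyxz
  sorted[7] = yzxzyxzyzx$y
  sorted[8] = zx$yyzxzyxzy
  sorted[9] = zxzyxzyzx$yy
  sorted[10] = zyxzyzx$yyzx
  sorted[11] = zyzx$yyzxzyx
sorted[9] = zxzyxzyzx$yy

Answer: zxzyxzyzx$yy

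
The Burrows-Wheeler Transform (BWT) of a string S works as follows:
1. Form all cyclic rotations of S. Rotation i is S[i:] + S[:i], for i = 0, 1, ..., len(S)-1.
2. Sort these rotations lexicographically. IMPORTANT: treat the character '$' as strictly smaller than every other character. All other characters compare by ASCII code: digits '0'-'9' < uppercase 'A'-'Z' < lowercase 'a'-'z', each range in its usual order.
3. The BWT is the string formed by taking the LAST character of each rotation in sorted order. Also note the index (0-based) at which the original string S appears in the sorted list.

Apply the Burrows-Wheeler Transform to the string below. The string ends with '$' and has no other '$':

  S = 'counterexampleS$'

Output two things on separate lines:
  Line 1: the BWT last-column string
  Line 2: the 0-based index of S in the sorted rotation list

All 16 rotations (rotation i = S[i:]+S[:i]):
  rot[0] = counterexampleS$
  rot[1] = ounterexampleS$c
  rot[2] = unterexampleS$co
  rot[3] = nterexampleS$cou
  rot[4] = terexampleS$coun
  rot[5] = erexampleS$count
  rot[6] = rexampleS$counte
  rot[7] = exampleS$counter
  rot[8] = xampleS$countere
  rot[9] = ampleS$counterex
  rot[10] = mpleS$counterexa
  rot[11] = pleS$counterexam
  rot[12] = leS$counterexamp
  rot[13] = eS$counterexampl
  rot[14] = S$counterexample
  rot[15] = $counterexampleS
Sorted (with $ < everything):
  sorted[0] = $counterexampleS  (last char: 'S')
  sorted[1] = S$counterexample  (last char: 'e')
  sorted[2] = ampleS$counterex  (last char: 'x')
  sorted[3] = counterexampleS$  (last char: '$')
  sorted[4] = eS$counterexampl  (last char: 'l')
  sorted[5] = erexampleS$count  (last char: 't')
  sorted[6] = exampleS$counter  (last char: 'r')
  sorted[7] = leS$counterexamp  (last char: 'p')
  sorted[8] = mpleS$counterexa  (last char: 'a')
  sorted[9] = nterexampleS$cou  (last char: 'u')
  sorted[10] = ounterexampleS$c  (last char: 'c')
  sorted[11] = pleS$counterexam  (last char: 'm')
  sorted[12] = rexampleS$counte  (last char: 'e')
  sorted[13] = terexampleS$coun  (last char: 'n')
  sorted[14] = unterexampleS$co  (last char: 'o')
  sorted[15] = xampleS$countere  (last char: 'e')
Last column: Sex$ltrpaucmenoe
Original string S is at sorted index 3

Answer: Sex$ltrpaucmenoe
3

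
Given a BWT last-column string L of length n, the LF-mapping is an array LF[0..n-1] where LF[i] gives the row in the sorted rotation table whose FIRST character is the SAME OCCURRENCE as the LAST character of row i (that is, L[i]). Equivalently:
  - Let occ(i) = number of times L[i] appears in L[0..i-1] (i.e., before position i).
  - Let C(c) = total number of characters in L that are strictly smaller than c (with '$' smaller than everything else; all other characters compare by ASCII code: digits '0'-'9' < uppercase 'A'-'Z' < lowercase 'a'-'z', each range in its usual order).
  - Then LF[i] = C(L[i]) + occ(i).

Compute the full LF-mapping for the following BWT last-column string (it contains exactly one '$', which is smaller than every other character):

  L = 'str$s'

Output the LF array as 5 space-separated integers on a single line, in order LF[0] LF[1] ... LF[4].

Char counts: '$':1, 'r':1, 's':2, 't':1
C (first-col start): C('$')=0, C('r')=1, C('s')=2, C('t')=4
L[0]='s': occ=0, LF[0]=C('s')+0=2+0=2
L[1]='t': occ=0, LF[1]=C('t')+0=4+0=4
L[2]='r': occ=0, LF[2]=C('r')+0=1+0=1
L[3]='$': occ=0, LF[3]=C('$')+0=0+0=0
L[4]='s': occ=1, LF[4]=C('s')+1=2+1=3

Answer: 2 4 1 0 3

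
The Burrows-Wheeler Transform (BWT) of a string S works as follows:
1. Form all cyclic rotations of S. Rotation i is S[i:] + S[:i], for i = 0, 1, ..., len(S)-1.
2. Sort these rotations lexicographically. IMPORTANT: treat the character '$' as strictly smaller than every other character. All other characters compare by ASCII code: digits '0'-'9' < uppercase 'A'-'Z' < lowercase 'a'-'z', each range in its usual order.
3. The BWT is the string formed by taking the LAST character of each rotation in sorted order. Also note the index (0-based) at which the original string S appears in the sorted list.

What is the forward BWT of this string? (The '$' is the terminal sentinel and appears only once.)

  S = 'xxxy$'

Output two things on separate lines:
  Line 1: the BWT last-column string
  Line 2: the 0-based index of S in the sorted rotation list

All 5 rotations (rotation i = S[i:]+S[:i]):
  rot[0] = xxxy$
  rot[1] = xxy$x
  rot[2] = xy$xx
  rot[3] = y$xxx
  rot[4] = $xxxy
Sorted (with $ < everything):
  sorted[0] = $xxxy  (last char: 'y')
  sorted[1] = xxxy$  (last char: '$')
  sorted[2] = xxy$x  (last char: 'x')
  sorted[3] = xy$xx  (last char: 'x')
  sorted[4] = y$xxx  (last char: 'x')
Last column: y$xxx
Original string S is at sorted index 1

Answer: y$xxx
1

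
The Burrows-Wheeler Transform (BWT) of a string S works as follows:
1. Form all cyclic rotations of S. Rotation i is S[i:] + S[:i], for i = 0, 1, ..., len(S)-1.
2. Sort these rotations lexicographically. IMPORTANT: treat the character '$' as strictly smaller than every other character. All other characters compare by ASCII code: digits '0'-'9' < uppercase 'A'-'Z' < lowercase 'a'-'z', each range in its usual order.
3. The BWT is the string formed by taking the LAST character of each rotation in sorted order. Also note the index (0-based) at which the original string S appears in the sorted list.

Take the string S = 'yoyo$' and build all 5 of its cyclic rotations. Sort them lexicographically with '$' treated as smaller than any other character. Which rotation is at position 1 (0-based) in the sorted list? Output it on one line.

Answer: o$yoy

Derivation:
All 5 rotations (rotation i = S[i:]+S[:i]):
  rot[0] = yoyo$
  rot[1] = oyo$y
  rot[2] = yo$yo
  rot[3] = o$yoy
  rot[4] = $yoyo
Sorted (with $ < everything):
  sorted[0] = $yoyo
  sorted[1] = o$yoy
  sorted[2] = oyo$y
  sorted[3] = yo$yo
  sorted[4] = yoyo$
sorted[1] = o$yoy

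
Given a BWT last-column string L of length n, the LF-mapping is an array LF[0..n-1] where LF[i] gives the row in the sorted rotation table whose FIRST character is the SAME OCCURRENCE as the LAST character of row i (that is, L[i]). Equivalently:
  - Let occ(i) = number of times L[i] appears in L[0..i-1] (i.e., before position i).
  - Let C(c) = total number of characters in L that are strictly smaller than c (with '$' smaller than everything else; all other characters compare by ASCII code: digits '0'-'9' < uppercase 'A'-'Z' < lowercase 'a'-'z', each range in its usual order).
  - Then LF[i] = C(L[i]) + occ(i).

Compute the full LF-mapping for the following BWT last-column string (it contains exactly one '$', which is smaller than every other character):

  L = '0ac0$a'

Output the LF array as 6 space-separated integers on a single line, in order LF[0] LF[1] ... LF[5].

Answer: 1 3 5 2 0 4

Derivation:
Char counts: '$':1, '0':2, 'a':2, 'c':1
C (first-col start): C('$')=0, C('0')=1, C('a')=3, C('c')=5
L[0]='0': occ=0, LF[0]=C('0')+0=1+0=1
L[1]='a': occ=0, LF[1]=C('a')+0=3+0=3
L[2]='c': occ=0, LF[2]=C('c')+0=5+0=5
L[3]='0': occ=1, LF[3]=C('0')+1=1+1=2
L[4]='$': occ=0, LF[4]=C('$')+0=0+0=0
L[5]='a': occ=1, LF[5]=C('a')+1=3+1=4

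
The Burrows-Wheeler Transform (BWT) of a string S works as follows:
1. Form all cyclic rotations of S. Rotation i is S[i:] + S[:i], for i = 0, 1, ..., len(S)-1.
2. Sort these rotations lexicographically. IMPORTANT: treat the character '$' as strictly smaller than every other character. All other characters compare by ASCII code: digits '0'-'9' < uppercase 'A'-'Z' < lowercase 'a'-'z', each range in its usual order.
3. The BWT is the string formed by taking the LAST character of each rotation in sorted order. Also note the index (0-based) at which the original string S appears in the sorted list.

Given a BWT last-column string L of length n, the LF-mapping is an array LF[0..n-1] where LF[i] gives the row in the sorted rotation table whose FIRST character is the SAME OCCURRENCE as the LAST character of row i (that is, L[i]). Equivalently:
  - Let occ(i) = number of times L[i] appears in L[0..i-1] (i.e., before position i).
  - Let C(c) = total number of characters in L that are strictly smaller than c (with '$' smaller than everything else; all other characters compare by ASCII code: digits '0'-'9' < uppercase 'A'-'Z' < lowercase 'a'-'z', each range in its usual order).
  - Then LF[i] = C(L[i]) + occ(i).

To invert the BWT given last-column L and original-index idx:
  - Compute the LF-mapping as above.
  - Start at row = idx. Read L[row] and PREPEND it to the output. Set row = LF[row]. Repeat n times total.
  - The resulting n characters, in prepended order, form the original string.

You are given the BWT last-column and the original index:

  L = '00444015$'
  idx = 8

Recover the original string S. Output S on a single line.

Answer: 54140400$

Derivation:
LF mapping: 1 2 5 6 7 3 4 8 0
Walk LF starting at row 8, prepending L[row]:
  step 1: row=8, L[8]='$', prepend. Next row=LF[8]=0
  step 2: row=0, L[0]='0', prepend. Next row=LF[0]=1
  step 3: row=1, L[1]='0', prepend. Next row=LF[1]=2
  step 4: row=2, L[2]='4', prepend. Next row=LF[2]=5
  step 5: row=5, L[5]='0', prepend. Next row=LF[5]=3
  step 6: row=3, L[3]='4', prepend. Next row=LF[3]=6
  step 7: row=6, L[6]='1', prepend. Next row=LF[6]=4
  step 8: row=4, L[4]='4', prepend. Next row=LF[4]=7
  step 9: row=7, L[7]='5', prepend. Next row=LF[7]=8
Reversed output: 54140400$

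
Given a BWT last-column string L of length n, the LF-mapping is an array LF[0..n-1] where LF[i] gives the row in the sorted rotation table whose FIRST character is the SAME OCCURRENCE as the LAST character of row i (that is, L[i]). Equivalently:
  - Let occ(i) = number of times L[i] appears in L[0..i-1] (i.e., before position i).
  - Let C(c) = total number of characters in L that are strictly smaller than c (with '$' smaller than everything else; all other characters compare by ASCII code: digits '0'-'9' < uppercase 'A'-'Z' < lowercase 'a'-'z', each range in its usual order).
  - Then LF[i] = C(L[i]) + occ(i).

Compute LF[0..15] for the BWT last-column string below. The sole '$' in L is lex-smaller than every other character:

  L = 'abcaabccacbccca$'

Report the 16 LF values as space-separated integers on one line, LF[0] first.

Char counts: '$':1, 'a':5, 'b':3, 'c':7
C (first-col start): C('$')=0, C('a')=1, C('b')=6, C('c')=9
L[0]='a': occ=0, LF[0]=C('a')+0=1+0=1
L[1]='b': occ=0, LF[1]=C('b')+0=6+0=6
L[2]='c': occ=0, LF[2]=C('c')+0=9+0=9
L[3]='a': occ=1, LF[3]=C('a')+1=1+1=2
L[4]='a': occ=2, LF[4]=C('a')+2=1+2=3
L[5]='b': occ=1, LF[5]=C('b')+1=6+1=7
L[6]='c': occ=1, LF[6]=C('c')+1=9+1=10
L[7]='c': occ=2, LF[7]=C('c')+2=9+2=11
L[8]='a': occ=3, LF[8]=C('a')+3=1+3=4
L[9]='c': occ=3, LF[9]=C('c')+3=9+3=12
L[10]='b': occ=2, LF[10]=C('b')+2=6+2=8
L[11]='c': occ=4, LF[11]=C('c')+4=9+4=13
L[12]='c': occ=5, LF[12]=C('c')+5=9+5=14
L[13]='c': occ=6, LF[13]=C('c')+6=9+6=15
L[14]='a': occ=4, LF[14]=C('a')+4=1+4=5
L[15]='$': occ=0, LF[15]=C('$')+0=0+0=0

Answer: 1 6 9 2 3 7 10 11 4 12 8 13 14 15 5 0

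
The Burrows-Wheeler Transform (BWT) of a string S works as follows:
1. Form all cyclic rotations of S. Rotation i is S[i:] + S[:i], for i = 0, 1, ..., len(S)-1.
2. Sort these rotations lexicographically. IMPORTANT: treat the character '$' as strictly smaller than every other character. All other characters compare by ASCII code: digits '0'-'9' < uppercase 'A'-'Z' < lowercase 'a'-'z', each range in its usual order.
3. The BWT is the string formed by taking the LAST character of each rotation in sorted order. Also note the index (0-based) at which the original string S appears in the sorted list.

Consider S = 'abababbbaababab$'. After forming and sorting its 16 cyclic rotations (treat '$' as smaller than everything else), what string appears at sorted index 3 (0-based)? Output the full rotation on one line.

All 16 rotations (rotation i = S[i:]+S[:i]):
  rot[0] = abababbbaababab$
  rot[1] = bababbbaababab$a
  rot[2] = ababbbaababab$ab
  rot[3] = babbbaababab$aba
  rot[4] = abbbaababab$abab
  rot[5] = bbbaababab$ababa
  rot[6] = bbaababab$ababab
  rot[7] = baababab$abababb
  rot[8] = aababab$abababbb
  rot[9] = ababab$abababbba
  rot[10] = babab$abababbbaa
  rot[11] = abab$abababbbaab
  rot[12] = bab$abababbbaaba
  rot[13] = ab$abababbbaabab
  rot[14] = b$abababbbaababa
  rot[15] = $abababbbaababab
Sorted (with $ < everything):
  sorted[0] = $abababbbaababab
  sorted[1] = aababab$abababbb
  sorted[2] = ab$abababbbaabab
  sorted[3] = abab$abababbbaab
  sorted[4] = ababab$abababbba
  sorted[5] = abababbbaababab$
  sorted[6] = ababbbaababab$ab
  sorted[7] = abbbaababab$abab
  sorted[8] = b$abababbbaababa
  sorted[9] = baababab$abababb
  sorted[10] = bab$abababbbaaba
  sorted[11] = babab$abababbbaa
  sorted[12] = bababbbaababab$a
  sorted[13] = babbbaababab$aba
  sorted[14] = bbaababab$ababab
  sorted[15] = bbbaababab$ababa
sorted[3] = abab$abababbbaab

Answer: abab$abababbbaab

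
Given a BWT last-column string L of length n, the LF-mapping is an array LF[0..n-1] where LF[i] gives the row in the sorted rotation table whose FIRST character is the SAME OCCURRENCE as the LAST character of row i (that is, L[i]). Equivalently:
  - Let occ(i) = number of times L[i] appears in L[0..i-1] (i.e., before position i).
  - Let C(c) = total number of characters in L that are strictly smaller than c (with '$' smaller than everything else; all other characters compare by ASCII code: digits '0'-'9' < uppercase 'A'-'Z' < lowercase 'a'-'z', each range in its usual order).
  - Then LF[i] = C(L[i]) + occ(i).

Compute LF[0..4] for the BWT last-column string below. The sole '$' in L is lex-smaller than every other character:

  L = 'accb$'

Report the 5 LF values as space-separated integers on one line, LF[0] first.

Answer: 1 3 4 2 0

Derivation:
Char counts: '$':1, 'a':1, 'b':1, 'c':2
C (first-col start): C('$')=0, C('a')=1, C('b')=2, C('c')=3
L[0]='a': occ=0, LF[0]=C('a')+0=1+0=1
L[1]='c': occ=0, LF[1]=C('c')+0=3+0=3
L[2]='c': occ=1, LF[2]=C('c')+1=3+1=4
L[3]='b': occ=0, LF[3]=C('b')+0=2+0=2
L[4]='$': occ=0, LF[4]=C('$')+0=0+0=0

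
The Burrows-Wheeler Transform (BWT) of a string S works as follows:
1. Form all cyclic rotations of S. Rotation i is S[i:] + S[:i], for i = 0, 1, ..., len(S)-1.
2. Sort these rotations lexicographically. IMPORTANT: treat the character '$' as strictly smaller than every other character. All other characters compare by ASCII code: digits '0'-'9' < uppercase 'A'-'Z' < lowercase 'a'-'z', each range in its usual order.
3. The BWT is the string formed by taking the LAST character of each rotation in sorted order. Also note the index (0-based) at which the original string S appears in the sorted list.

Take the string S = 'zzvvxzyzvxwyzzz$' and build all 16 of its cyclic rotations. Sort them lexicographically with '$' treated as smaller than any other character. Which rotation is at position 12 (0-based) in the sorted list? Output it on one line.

All 16 rotations (rotation i = S[i:]+S[:i]):
  rot[0] = zzvvxzyzvxwyzzz$
  rot[1] = zvvxzyzvxwyzzz$z
  rot[2] = vvxzyzvxwyzzz$zz
  rot[3] = vxzyzvxwyzzz$zzv
  rot[4] = xzyzvxwyzzz$zzvv
  rot[5] = zyzvxwyzzz$zzvvx
  rot[6] = yzvxwyzzz$zzvvxz
  rot[7] = zvxwyzzz$zzvvxzy
  rot[8] = vxwyzzz$zzvvxzyz
  rot[9] = xwyzzz$zzvvxzyzv
  rot[10] = wyzzz$zzvvxzyzvx
  rot[11] = yzzz$zzvvxzyzvxw
  rot[12] = zzz$zzvvxzyzvxwy
  rot[13] = zz$zzvvxzyzvxwyz
  rot[14] = z$zzvvxzyzvxwyzz
  rot[15] = $zzvvxzyzvxwyzzz
Sorted (with $ < everything):
  sorted[0] = $zzvvxzyzvxwyzzz
  sorted[1] = vvxzyzvxwyzzz$zz
  sorted[2] = vxwyzzz$zzvvxzyz
  sorted[3] = vxzyzvxwyzzz$zzv
  sorted[4] = wyzzz$zzvvxzyzvx
  sorted[5] = xwyzzz$zzvvxzyzv
  sorted[6] = xzyzvxwyzzz$zzvv
  sorted[7] = yzvxwyzzz$zzvvxz
  sorted[8] = yzzz$zzvvxzyzvxw
  sorted[9] = z$zzvvxzyzvxwyzz
  sorted[10] = zvvxzyzvxwyzzz$z
  sorted[11] = zvxwyzzz$zzvvxzy
  sorted[12] = zyzvxwyzzz$zzvvx
  sorted[13] = zz$zzvvxzyzvxwyz
  sorted[14] = zzvvxzyzvxwyzzz$
  sorted[15] = zzz$zzvvxzyzvxwy
sorted[12] = zyzvxwyzzz$zzvvx

Answer: zyzvxwyzzz$zzvvx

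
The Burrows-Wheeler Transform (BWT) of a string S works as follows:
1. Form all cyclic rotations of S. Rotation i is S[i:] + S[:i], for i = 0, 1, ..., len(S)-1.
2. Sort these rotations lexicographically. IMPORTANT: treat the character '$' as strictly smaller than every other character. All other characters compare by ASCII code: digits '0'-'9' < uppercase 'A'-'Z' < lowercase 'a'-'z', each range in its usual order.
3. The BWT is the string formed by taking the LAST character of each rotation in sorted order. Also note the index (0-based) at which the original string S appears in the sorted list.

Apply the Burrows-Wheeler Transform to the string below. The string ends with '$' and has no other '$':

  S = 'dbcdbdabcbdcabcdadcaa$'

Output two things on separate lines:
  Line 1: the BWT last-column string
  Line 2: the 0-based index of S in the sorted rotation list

Answer: aacdcdaaddcddbbbbc$cab
18

Derivation:
All 22 rotations (rotation i = S[i:]+S[:i]):
  rot[0] = dbcdbdabcbdcabcdadcaa$
  rot[1] = bcdbdabcbdcabcdadcaa$d
  rot[2] = cdbdabcbdcabcdadcaa$db
  rot[3] = dbdabcbdcabcdadcaa$dbc
  rot[4] = bdabcbdcabcdadcaa$dbcd
  rot[5] = dabcbdcabcdadcaa$dbcdb
  rot[6] = abcbdcabcdadcaa$dbcdbd
  rot[7] = bcbdcabcdadcaa$dbcdbda
  rot[8] = cbdcabcdadcaa$dbcdbdab
  rot[9] = bdcabcdadcaa$dbcdbdabc
  rot[10] = dcabcdadcaa$dbcdbdabcb
  rot[11] = cabcdadcaa$dbcdbdabcbd
  rot[12] = abcdadcaa$dbcdbdabcbdc
  rot[13] = bcdadcaa$dbcdbdabcbdca
  rot[14] = cdadcaa$dbcdbdabcbdcab
  rot[15] = dadcaa$dbcdbdabcbdcabc
  rot[16] = adcaa$dbcdbdabcbdcabcd
  rot[17] = dcaa$dbcdbdabcbdcabcda
  rot[18] = caa$dbcdbdabcbdcabcdad
  rot[19] = aa$dbcdbdabcbdcabcdadc
  rot[20] = a$dbcdbdabcbdcabcdadca
  rot[21] = $dbcdbdabcbdcabcdadcaa
Sorted (with $ < everything):
  sorted[0] = $dbcdbdabcbdcabcdadcaa  (last char: 'a')
  sorted[1] = a$dbcdbdabcbdcabcdadca  (last char: 'a')
  sorted[2] = aa$dbcdbdabcbdcabcdadc  (last char: 'c')
  sorted[3] = abcbdcabcdadcaa$dbcdbd  (last char: 'd')
  sorted[4] = abcdadcaa$dbcdbdabcbdc  (last char: 'c')
  sorted[5] = adcaa$dbcdbdabcbdcabcd  (last char: 'd')
  sorted[6] = bcbdcabcdadcaa$dbcdbda  (last char: 'a')
  sorted[7] = bcdadcaa$dbcdbdabcbdca  (last char: 'a')
  sorted[8] = bcdbdabcbdcabcdadcaa$d  (last char: 'd')
  sorted[9] = bdabcbdcabcdadcaa$dbcd  (last char: 'd')
  sorted[10] = bdcabcdadcaa$dbcdbdabc  (last char: 'c')
  sorted[11] = caa$dbcdbdabcbdcabcdad  (last char: 'd')
  sorted[12] = cabcdadcaa$dbcdbdabcbd  (last char: 'd')
  sorted[13] = cbdcabcdadcaa$dbcdbdab  (last char: 'b')
  sorted[14] = cdadcaa$dbcdbdabcbdcab  (last char: 'b')
  sorted[15] = cdbdabcbdcabcdadcaa$db  (last char: 'b')
  sorted[16] = dabcbdcabcdadcaa$dbcdb  (last char: 'b')
  sorted[17] = dadcaa$dbcdbdabcbdcabc  (last char: 'c')
  sorted[18] = dbcdbdabcbdcabcdadcaa$  (last char: '$')
  sorted[19] = dbdabcbdcabcdadcaa$dbc  (last char: 'c')
  sorted[20] = dcaa$dbcdbdabcbdcabcda  (last char: 'a')
  sorted[21] = dcabcdadcaa$dbcdbdabcb  (last char: 'b')
Last column: aacdcdaaddcddbbbbc$cab
Original string S is at sorted index 18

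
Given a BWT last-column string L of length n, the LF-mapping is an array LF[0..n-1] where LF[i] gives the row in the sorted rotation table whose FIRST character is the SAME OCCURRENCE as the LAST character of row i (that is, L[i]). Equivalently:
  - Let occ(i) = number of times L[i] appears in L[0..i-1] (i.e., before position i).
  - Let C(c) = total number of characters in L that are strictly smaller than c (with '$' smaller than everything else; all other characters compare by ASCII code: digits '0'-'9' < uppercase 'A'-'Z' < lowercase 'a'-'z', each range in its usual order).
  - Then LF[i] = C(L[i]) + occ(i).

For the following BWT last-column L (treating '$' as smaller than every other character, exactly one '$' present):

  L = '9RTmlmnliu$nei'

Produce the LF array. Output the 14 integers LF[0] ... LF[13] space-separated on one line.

Answer: 1 2 3 9 7 10 11 8 5 13 0 12 4 6

Derivation:
Char counts: '$':1, '9':1, 'R':1, 'T':1, 'e':1, 'i':2, 'l':2, 'm':2, 'n':2, 'u':1
C (first-col start): C('$')=0, C('9')=1, C('R')=2, C('T')=3, C('e')=4, C('i')=5, C('l')=7, C('m')=9, C('n')=11, C('u')=13
L[0]='9': occ=0, LF[0]=C('9')+0=1+0=1
L[1]='R': occ=0, LF[1]=C('R')+0=2+0=2
L[2]='T': occ=0, LF[2]=C('T')+0=3+0=3
L[3]='m': occ=0, LF[3]=C('m')+0=9+0=9
L[4]='l': occ=0, LF[4]=C('l')+0=7+0=7
L[5]='m': occ=1, LF[5]=C('m')+1=9+1=10
L[6]='n': occ=0, LF[6]=C('n')+0=11+0=11
L[7]='l': occ=1, LF[7]=C('l')+1=7+1=8
L[8]='i': occ=0, LF[8]=C('i')+0=5+0=5
L[9]='u': occ=0, LF[9]=C('u')+0=13+0=13
L[10]='$': occ=0, LF[10]=C('$')+0=0+0=0
L[11]='n': occ=1, LF[11]=C('n')+1=11+1=12
L[12]='e': occ=0, LF[12]=C('e')+0=4+0=4
L[13]='i': occ=1, LF[13]=C('i')+1=5+1=6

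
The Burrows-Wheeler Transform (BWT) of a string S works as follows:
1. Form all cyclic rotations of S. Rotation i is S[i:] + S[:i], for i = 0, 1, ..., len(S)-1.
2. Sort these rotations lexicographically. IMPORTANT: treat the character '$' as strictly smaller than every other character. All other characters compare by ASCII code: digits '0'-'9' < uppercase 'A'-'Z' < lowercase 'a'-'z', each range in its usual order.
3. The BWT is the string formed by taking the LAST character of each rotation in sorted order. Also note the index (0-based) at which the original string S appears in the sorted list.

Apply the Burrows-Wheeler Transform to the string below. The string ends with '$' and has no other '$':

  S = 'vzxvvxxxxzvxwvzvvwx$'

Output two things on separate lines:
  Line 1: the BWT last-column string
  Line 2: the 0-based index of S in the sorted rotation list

Answer: xzxvzvw$xvwzvvxxxvxv
7

Derivation:
All 20 rotations (rotation i = S[i:]+S[:i]):
  rot[0] = vzxvvxxxxzvxwvzvvwx$
  rot[1] = zxvvxxxxzvxwvzvvwx$v
  rot[2] = xvvxxxxzvxwvzvvwx$vz
  rot[3] = vvxxxxzvxwvzvvwx$vzx
  rot[4] = vxxxxzvxwvzvvwx$vzxv
  rot[5] = xxxxzvxwvzvvwx$vzxvv
  rot[6] = xxxzvxwvzvvwx$vzxvvx
  rot[7] = xxzvxwvzvvwx$vzxvvxx
  rot[8] = xzvxwvzvvwx$vzxvvxxx
  rot[9] = zvxwvzvvwx$vzxvvxxxx
  rot[10] = vxwvzvvwx$vzxvvxxxxz
  rot[11] = xwvzvvwx$vzxvvxxxxzv
  rot[12] = wvzvvwx$vzxvvxxxxzvx
  rot[13] = vzvvwx$vzxvvxxxxzvxw
  rot[14] = zvvwx$vzxvvxxxxzvxwv
  rot[15] = vvwx$vzxvvxxxxzvxwvz
  rot[16] = vwx$vzxvvxxxxzvxwvzv
  rot[17] = wx$vzxvvxxxxzvxwvzvv
  rot[18] = x$vzxvvxxxxzvxwvzvvw
  rot[19] = $vzxvvxxxxzvxwvzvvwx
Sorted (with $ < everything):
  sorted[0] = $vzxvvxxxxzvxwvzvvwx  (last char: 'x')
  sorted[1] = vvwx$vzxvvxxxxzvxwvz  (last char: 'z')
  sorted[2] = vvxxxxzvxwvzvvwx$vzx  (last char: 'x')
  sorted[3] = vwx$vzxvvxxxxzvxwvzv  (last char: 'v')
  sorted[4] = vxwvzvvwx$vzxvvxxxxz  (last char: 'z')
  sorted[5] = vxxxxzvxwvzvvwx$vzxv  (last char: 'v')
  sorted[6] = vzvvwx$vzxvvxxxxzvxw  (last char: 'w')
  sorted[7] = vzxvvxxxxzvxwvzvvwx$  (last char: '$')
  sorted[8] = wvzvvwx$vzxvvxxxxzvx  (last char: 'x')
  sorted[9] = wx$vzxvvxxxxzvxwvzvv  (last char: 'v')
  sorted[10] = x$vzxvvxxxxzvxwvzvvw  (last char: 'w')
  sorted[11] = xvvxxxxzvxwvzvvwx$vz  (last char: 'z')
  sorted[12] = xwvzvvwx$vzxvvxxxxzv  (last char: 'v')
  sorted[13] = xxxxzvxwvzvvwx$vzxvv  (last char: 'v')
  sorted[14] = xxxzvxwvzvvwx$vzxvvx  (last char: 'x')
  sorted[15] = xxzvxwvzvvwx$vzxvvxx  (last char: 'x')
  sorted[16] = xzvxwvzvvwx$vzxvvxxx  (last char: 'x')
  sorted[17] = zvvwx$vzxvvxxxxzvxwv  (last char: 'v')
  sorted[18] = zvxwvzvvwx$vzxvvxxxx  (last char: 'x')
  sorted[19] = zxvvxxxxzvxwvzvvwx$v  (last char: 'v')
Last column: xzxvzvw$xvwzvvxxxvxv
Original string S is at sorted index 7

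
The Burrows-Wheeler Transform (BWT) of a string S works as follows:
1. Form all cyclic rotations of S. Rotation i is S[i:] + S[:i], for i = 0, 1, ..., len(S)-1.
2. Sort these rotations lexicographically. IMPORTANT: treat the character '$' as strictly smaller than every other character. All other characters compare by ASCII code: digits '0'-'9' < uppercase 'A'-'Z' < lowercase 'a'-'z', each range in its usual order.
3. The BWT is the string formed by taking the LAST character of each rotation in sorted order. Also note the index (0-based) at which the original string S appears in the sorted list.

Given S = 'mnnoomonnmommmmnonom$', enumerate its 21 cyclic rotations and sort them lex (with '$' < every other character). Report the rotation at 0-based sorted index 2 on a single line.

Answer: mmmmnonom$mnnoomonnmo

Derivation:
All 21 rotations (rotation i = S[i:]+S[:i]):
  rot[0] = mnnoomonnmommmmnonom$
  rot[1] = nnoomonnmommmmnonom$m
  rot[2] = noomonnmommmmnonom$mn
  rot[3] = oomonnmommmmnonom$mnn
  rot[4] = omonnmommmmnonom$mnno
  rot[5] = monnmommmmnonom$mnnoo
  rot[6] = onnmommmmnonom$mnnoom
  rot[7] = nnmommmmnonom$mnnoomo
  rot[8] = nmommmmnonom$mnnoomon
  rot[9] = mommmmnonom$mnnoomonn
  rot[10] = ommmmnonom$mnnoomonnm
  rot[11] = mmmmnonom$mnnoomonnmo
  rot[12] = mmmnonom$mnnoomonnmom
  rot[13] = mmnonom$mnnoomonnmomm
  rot[14] = mnonom$mnnoomonnmommm
  rot[15] = nonom$mnnoomonnmommmm
  rot[16] = onom$mnnoomonnmommmmn
  rot[17] = nom$mnnoomonnmommmmno
  rot[18] = om$mnnoomonnmommmmnon
  rot[19] = m$mnnoomonnmommmmnono
  rot[20] = $mnnoomonnmommmmnonom
Sorted (with $ < everything):
  sorted[0] = $mnnoomonnmommmmnonom
  sorted[1] = m$mnnoomonnmommmmnono
  sorted[2] = mmmmnonom$mnnoomonnmo
  sorted[3] = mmmnonom$mnnoomonnmom
  sorted[4] = mmnonom$mnnoomonnmomm
  sorted[5] = mnnoomonnmommmmnonom$
  sorted[6] = mnonom$mnnoomonnmommm
  sorted[7] = mommmmnonom$mnnoomonn
  sorted[8] = monnmommmmnonom$mnnoo
  sorted[9] = nmommmmnonom$mnnoomon
  sorted[10] = nnmommmmnonom$mnnoomo
  sorted[11] = nnoomonnmommmmnonom$m
  sorted[12] = nom$mnnoomonnmommmmno
  sorted[13] = nonom$mnnoomonnmommmm
  sorted[14] = noomonnmommmmnonom$mn
  sorted[15] = om$mnnoomonnmommmmnon
  sorted[16] = ommmmnonom$mnnoomonnm
  sorted[17] = omonnmommmmnonom$mnno
  sorted[18] = onnmommmmnonom$mnnoom
  sorted[19] = onom$mnnoomonnmommmmn
  sorted[20] = oomonnmommmmnonom$mnn
sorted[2] = mmmmnonom$mnnoomonnmo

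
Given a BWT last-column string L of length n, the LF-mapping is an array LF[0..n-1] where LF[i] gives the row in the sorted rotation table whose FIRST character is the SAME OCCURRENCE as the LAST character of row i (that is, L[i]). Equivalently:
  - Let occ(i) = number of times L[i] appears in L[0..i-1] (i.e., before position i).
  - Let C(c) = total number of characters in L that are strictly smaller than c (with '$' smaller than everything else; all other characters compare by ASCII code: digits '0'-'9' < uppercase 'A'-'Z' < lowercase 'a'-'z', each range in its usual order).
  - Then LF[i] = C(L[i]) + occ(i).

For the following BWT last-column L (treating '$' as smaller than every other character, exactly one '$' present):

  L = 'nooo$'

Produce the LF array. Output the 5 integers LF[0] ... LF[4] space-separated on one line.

Answer: 1 2 3 4 0

Derivation:
Char counts: '$':1, 'n':1, 'o':3
C (first-col start): C('$')=0, C('n')=1, C('o')=2
L[0]='n': occ=0, LF[0]=C('n')+0=1+0=1
L[1]='o': occ=0, LF[1]=C('o')+0=2+0=2
L[2]='o': occ=1, LF[2]=C('o')+1=2+1=3
L[3]='o': occ=2, LF[3]=C('o')+2=2+2=4
L[4]='$': occ=0, LF[4]=C('$')+0=0+0=0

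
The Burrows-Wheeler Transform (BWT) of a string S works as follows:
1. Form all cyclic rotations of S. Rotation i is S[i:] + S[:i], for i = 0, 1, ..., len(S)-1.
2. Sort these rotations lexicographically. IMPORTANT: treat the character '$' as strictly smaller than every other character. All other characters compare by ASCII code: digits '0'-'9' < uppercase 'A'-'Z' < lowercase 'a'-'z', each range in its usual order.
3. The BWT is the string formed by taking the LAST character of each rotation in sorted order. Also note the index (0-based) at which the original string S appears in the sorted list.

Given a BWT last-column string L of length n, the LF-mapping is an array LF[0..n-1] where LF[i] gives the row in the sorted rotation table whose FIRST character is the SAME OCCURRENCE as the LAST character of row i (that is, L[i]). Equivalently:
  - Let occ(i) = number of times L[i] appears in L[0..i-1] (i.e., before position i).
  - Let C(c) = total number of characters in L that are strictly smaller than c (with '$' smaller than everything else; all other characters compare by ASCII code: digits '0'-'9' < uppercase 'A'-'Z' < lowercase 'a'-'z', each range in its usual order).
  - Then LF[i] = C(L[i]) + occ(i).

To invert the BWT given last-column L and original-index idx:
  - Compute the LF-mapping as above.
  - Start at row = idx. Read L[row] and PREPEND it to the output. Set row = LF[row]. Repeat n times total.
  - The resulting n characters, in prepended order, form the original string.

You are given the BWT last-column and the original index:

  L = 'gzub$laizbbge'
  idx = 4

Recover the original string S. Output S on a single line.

LF mapping: 6 11 10 2 0 9 1 8 12 3 4 7 5
Walk LF starting at row 4, prepending L[row]:
  step 1: row=4, L[4]='$', prepend. Next row=LF[4]=0
  step 2: row=0, L[0]='g', prepend. Next row=LF[0]=6
  step 3: row=6, L[6]='a', prepend. Next row=LF[6]=1
  step 4: row=1, L[1]='z', prepend. Next row=LF[1]=11
  step 5: row=11, L[11]='g', prepend. Next row=LF[11]=7
  step 6: row=7, L[7]='i', prepend. Next row=LF[7]=8
  step 7: row=8, L[8]='z', prepend. Next row=LF[8]=12
  step 8: row=12, L[12]='e', prepend. Next row=LF[12]=5
  step 9: row=5, L[5]='l', prepend. Next row=LF[5]=9
  step 10: row=9, L[9]='b', prepend. Next row=LF[9]=3
  step 11: row=3, L[3]='b', prepend. Next row=LF[3]=2
  step 12: row=2, L[2]='u', prepend. Next row=LF[2]=10
  step 13: row=10, L[10]='b', prepend. Next row=LF[10]=4
Reversed output: bubblezigzag$

Answer: bubblezigzag$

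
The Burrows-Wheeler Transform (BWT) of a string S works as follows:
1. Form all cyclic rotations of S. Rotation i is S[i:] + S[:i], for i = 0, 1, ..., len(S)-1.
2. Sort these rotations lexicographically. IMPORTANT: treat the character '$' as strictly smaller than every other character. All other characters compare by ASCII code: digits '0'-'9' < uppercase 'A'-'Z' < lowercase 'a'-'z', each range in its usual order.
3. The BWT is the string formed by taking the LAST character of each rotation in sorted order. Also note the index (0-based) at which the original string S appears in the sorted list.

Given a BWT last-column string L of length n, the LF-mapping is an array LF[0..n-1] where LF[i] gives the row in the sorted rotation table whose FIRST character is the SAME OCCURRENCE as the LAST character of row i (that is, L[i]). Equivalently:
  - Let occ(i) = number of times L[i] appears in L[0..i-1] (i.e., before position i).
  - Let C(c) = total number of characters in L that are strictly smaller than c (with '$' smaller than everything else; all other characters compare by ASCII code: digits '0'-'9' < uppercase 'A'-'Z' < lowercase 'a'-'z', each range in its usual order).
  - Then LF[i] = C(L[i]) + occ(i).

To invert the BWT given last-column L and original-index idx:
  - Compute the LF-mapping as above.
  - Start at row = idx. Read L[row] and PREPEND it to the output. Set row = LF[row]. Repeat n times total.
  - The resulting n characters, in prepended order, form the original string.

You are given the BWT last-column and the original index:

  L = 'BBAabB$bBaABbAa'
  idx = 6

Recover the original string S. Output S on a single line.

Answer: BBAAaaAbBBabbB$

Derivation:
LF mapping: 4 5 1 9 12 6 0 13 7 10 2 8 14 3 11
Walk LF starting at row 6, prepending L[row]:
  step 1: row=6, L[6]='$', prepend. Next row=LF[6]=0
  step 2: row=0, L[0]='B', prepend. Next row=LF[0]=4
  step 3: row=4, L[4]='b', prepend. Next row=LF[4]=12
  step 4: row=12, L[12]='b', prepend. Next row=LF[12]=14
  step 5: row=14, L[14]='a', prepend. Next row=LF[14]=11
  step 6: row=11, L[11]='B', prepend. Next row=LF[11]=8
  step 7: row=8, L[8]='B', prepend. Next row=LF[8]=7
  step 8: row=7, L[7]='b', prepend. Next row=LF[7]=13
  step 9: row=13, L[13]='A', prepend. Next row=LF[13]=3
  step 10: row=3, L[3]='a', prepend. Next row=LF[3]=9
  step 11: row=9, L[9]='a', prepend. Next row=LF[9]=10
  step 12: row=10, L[10]='A', prepend. Next row=LF[10]=2
  step 13: row=2, L[2]='A', prepend. Next row=LF[2]=1
  step 14: row=1, L[1]='B', prepend. Next row=LF[1]=5
  step 15: row=5, L[5]='B', prepend. Next row=LF[5]=6
Reversed output: BBAAaaAbBBabbB$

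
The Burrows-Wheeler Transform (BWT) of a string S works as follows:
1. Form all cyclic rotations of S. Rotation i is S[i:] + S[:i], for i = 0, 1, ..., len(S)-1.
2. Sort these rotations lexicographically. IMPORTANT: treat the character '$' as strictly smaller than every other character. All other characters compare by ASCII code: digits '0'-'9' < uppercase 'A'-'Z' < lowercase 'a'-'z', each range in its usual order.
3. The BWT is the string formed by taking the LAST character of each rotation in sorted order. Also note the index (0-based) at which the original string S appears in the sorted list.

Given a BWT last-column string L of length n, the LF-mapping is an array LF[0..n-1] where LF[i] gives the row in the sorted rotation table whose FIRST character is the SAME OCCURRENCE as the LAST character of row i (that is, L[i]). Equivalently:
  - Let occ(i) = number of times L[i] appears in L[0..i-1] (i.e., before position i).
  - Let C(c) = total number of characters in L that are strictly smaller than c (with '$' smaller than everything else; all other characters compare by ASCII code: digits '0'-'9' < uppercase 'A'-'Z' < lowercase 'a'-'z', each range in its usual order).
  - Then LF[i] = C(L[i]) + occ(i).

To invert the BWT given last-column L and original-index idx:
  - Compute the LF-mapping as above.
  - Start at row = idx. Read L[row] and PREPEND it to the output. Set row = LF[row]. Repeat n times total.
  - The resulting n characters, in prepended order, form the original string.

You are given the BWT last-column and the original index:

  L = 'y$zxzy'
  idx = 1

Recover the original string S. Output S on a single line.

Answer: xyzzy$

Derivation:
LF mapping: 2 0 4 1 5 3
Walk LF starting at row 1, prepending L[row]:
  step 1: row=1, L[1]='$', prepend. Next row=LF[1]=0
  step 2: row=0, L[0]='y', prepend. Next row=LF[0]=2
  step 3: row=2, L[2]='z', prepend. Next row=LF[2]=4
  step 4: row=4, L[4]='z', prepend. Next row=LF[4]=5
  step 5: row=5, L[5]='y', prepend. Next row=LF[5]=3
  step 6: row=3, L[3]='x', prepend. Next row=LF[3]=1
Reversed output: xyzzy$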